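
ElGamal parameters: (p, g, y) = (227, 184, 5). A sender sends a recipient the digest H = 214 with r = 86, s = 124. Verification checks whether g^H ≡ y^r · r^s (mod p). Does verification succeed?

Left side g^H mod p:
184^2 = 33856 ≡ 33
184^4 ≡ 33^2 = 1089 ≡ 181
184^8 ≡ 181^2 = 32761 ≡ 73
184^16 ≡ 73^2 = 5329 ≡ 108
184^32 ≡ 108^2 = 11664 ≡ 87
184^64 ≡ 87^2 = 7569 ≡ 78
184^128 ≡ 78^2 = 6084 ≡ 182
214 = 128 + 64 + 16 + 4 + 2, so 184^214 ≡ 182·78·108·181·33 ≡ 29 (mod 227)
Right side y^r · r^s mod p:
5^2 = 25
5^4 ≡ 25^2 = 625 ≡ 171
5^8 ≡ 171^2 = 29241 ≡ 185
5^16 ≡ 185^2 = 34225 ≡ 175
5^32 ≡ 175^2 = 30625 ≡ 207
5^64 ≡ 207^2 = 42849 ≡ 173
86 = 64 + 16 + 4 + 2, so 5^86 ≡ 173·175·171·25 ≡ 213 (mod 227)
86^2 = 7396 ≡ 132
86^4 ≡ 132^2 = 17424 ≡ 172
86^8 ≡ 172^2 = 29584 ≡ 74
86^16 ≡ 74^2 = 5476 ≡ 28
86^32 ≡ 28^2 = 784 ≡ 103
86^64 ≡ 103^2 = 10609 ≡ 167
124 = 64 + 32 + 16 + 8 + 4, so 86^124 ≡ 167·103·28·74·172 ≡ 79 (mod 227)
213·79 = 16827 ≡ 29 (mod 227)
29 ≡ 29 (mod 227), so the signature is genuine.

passes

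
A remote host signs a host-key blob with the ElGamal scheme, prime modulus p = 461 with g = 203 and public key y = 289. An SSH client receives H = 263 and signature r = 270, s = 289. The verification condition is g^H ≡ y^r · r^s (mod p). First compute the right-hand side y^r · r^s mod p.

289^2 = 83521 ≡ 80
289^4 ≡ 80^2 = 6400 ≡ 407
289^8 ≡ 407^2 = 165649 ≡ 150
289^16 ≡ 150^2 = 22500 ≡ 372
289^32 ≡ 372^2 = 138384 ≡ 84
289^64 ≡ 84^2 = 7056 ≡ 141
289^128 ≡ 141^2 = 19881 ≡ 58
289^256 ≡ 58^2 = 3364 ≡ 137
270 = 256 + 8 + 4 + 2, so 289^270 ≡ 137·150·407·80 ≡ 153 (mod 461)
270^2 = 72900 ≡ 62
270^4 ≡ 62^2 = 3844 ≡ 156
270^8 ≡ 156^2 = 24336 ≡ 364
270^16 ≡ 364^2 = 132496 ≡ 189
270^32 ≡ 189^2 = 35721 ≡ 224
270^64 ≡ 224^2 = 50176 ≡ 388
270^128 ≡ 388^2 = 150544 ≡ 258
270^256 ≡ 258^2 = 66564 ≡ 180
289 = 256 + 32 + 1, so 270^289 ≡ 180·224·270 ≡ 346 (mod 461)
y^r · r^s ≡ 153·346 = 52938 ≡ 384 (mod 461)

384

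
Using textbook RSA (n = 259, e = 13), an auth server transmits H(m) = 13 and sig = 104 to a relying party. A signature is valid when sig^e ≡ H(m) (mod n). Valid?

sig^13 mod 259 = 41
sig^13 mod 259 = 41, but H(m) = 13.

no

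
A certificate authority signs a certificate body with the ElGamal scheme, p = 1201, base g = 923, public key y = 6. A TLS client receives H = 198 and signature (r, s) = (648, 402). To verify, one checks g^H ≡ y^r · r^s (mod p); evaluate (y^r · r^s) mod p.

6^648 mod 1201 = 216
648^402 mod 1201 = 392
y^r · r^s ≡ 216·392 = 84672 ≡ 602 (mod 1201)

602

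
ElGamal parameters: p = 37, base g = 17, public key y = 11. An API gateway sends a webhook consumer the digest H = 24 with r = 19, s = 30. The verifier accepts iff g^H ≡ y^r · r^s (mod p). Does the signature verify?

Left side g^H mod p:
17^2 = 289 ≡ 30
17^4 ≡ 30^2 = 900 ≡ 12
17^8 ≡ 12^2 = 144 ≡ 33
17^16 ≡ 33^2 = 1089 ≡ 16
24 = 16 + 8, so 17^24 ≡ 16·33 ≡ 10 (mod 37)
Right side y^r · r^s mod p:
11^2 = 121 ≡ 10
11^4 ≡ 10^2 = 100 ≡ 26
11^8 ≡ 26^2 = 676 ≡ 10
11^16 ≡ 10^2 = 100 ≡ 26
19 = 16 + 2 + 1, so 11^19 ≡ 26·10·11 ≡ 11 (mod 37)
19^2 = 361 ≡ 28
19^4 ≡ 28^2 = 784 ≡ 7
19^8 ≡ 7^2 = 49 ≡ 12
19^16 ≡ 12^2 = 144 ≡ 33
30 = 16 + 8 + 4 + 2, so 19^30 ≡ 33·12·7·28 ≡ 27 (mod 37)
11·27 = 297 ≡ 1 (mod 37)
10 ≠ 1, so verification fails.

does not verify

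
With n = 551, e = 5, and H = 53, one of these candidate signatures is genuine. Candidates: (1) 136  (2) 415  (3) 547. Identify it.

Candidate 1: Squares mod 551: 136^1≡136, 136^2≡313, 136^4≡442; 5 = 4 + 1, so 136^5 ≡ 442·136 ≡ 53 (mod 551)
  → matches H = 53
Candidate 2: Squares mod 551: 415^1≡415, 415^2≡313, 415^4≡442; 5 = 4 + 1, so 415^5 ≡ 442·415 ≡ 498 (mod 551)
Candidate 3: Squares mod 551: 547^1≡547, 547^2≡16, 547^4≡256; 5 = 4 + 1, so 547^5 ≡ 256·547 ≡ 78 (mod 551)

1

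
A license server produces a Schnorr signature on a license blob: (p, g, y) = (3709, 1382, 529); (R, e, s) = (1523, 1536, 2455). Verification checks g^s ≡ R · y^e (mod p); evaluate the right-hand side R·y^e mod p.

529^2 = 279841 ≡ 1666
529^4 ≡ 1666^2 = 2775556 ≡ 1224
529^8 ≡ 1224^2 = 1498176 ≡ 3449
529^16 ≡ 3449^2 = 11895601 ≡ 838
529^32 ≡ 838^2 = 702244 ≡ 1243
529^64 ≡ 1243^2 = 1545049 ≡ 2105
529^128 ≡ 2105^2 = 4431025 ≡ 2479
529^256 ≡ 2479^2 = 6145441 ≡ 3337
529^512 ≡ 3337^2 = 11135569 ≡ 1151
529^1024 ≡ 1151^2 = 1324801 ≡ 688
1536 = 1024 + 512, so 529^1536 ≡ 688·1151 ≡ 1871 (mod 3709)
R · y^e ≡ 1523·1871 = 2849533 ≡ 1021 (mod 3709)

1021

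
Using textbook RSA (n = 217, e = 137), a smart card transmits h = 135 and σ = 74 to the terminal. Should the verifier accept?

σ^2 ≡ 74^2 = 5476 ≡ 51
σ^4 ≡ 51^2 = 2601 ≡ 214
σ^8 ≡ 214^2 = 45796 ≡ 9
σ^16 ≡ 9^2 = 81
σ^32 ≡ 81^2 = 6561 ≡ 51
σ^64 ≡ 51^2 = 2601 ≡ 214
σ^128 ≡ 214^2 = 45796 ≡ 9
137 = 128 + 8 + 1, so σ^137 ≡ 9·9·74 ≡ 135 (mod 217)
σ^137 mod 217 = 135 matches h.

accept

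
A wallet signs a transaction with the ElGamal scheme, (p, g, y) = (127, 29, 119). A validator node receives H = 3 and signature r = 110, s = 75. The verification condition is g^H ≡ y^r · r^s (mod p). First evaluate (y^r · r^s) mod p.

5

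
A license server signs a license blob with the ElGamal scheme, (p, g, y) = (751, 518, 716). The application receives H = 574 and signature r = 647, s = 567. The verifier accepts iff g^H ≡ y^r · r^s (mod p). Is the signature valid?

Left side g^H mod p:
Squares mod 751: 518^1≡518, 518^2≡217, 518^4≡527, 518^8≡610, 518^16≡355, 518^32≡608, 518^64≡172, 518^128≡295, 518^256≡660, 518^512≡20
574 = 512 + 32 + 16 + 8 + 4 + 2, so 518^574 ≡ 20·608·355·610·527·217 ≡ 47 (mod 751)
Right side y^r · r^s mod p:
Squares mod 751: 716^1≡716, 716^2≡474, 716^4≡127, 716^8≡358, 716^16≡494, 716^32≡712, 716^64≡19, 716^128≡361, 716^256≡398, 716^512≡694
647 = 512 + 128 + 4 + 2 + 1, so 716^647 ≡ 694·361·127·474·716 ≡ 601 (mod 751)
Squares mod 751: 647^1≡647, 647^2≡302, 647^4≡333, 647^8≡492, 647^16≡242, 647^32≡737, 647^64≡196, 647^128≡115, 647^256≡458, 647^512≡235
567 = 512 + 32 + 16 + 4 + 2 + 1, so 647^567 ≡ 235·737·242·333·302·647 ≡ 741 (mod 751)
601·741 = 445341 ≡ 749 (mod 751)
47 ≠ 749, so verification fails.

invalid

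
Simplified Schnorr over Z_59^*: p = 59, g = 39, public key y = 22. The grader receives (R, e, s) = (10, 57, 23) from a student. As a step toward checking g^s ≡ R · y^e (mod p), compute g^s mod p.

38

Squares mod 59: 39^1≡39, 39^2≡46, 39^4≡51, 39^8≡5, 39^16≡25
23 = 16 + 4 + 2 + 1, so 39^23 ≡ 25·51·46·39 ≡ 38 (mod 59)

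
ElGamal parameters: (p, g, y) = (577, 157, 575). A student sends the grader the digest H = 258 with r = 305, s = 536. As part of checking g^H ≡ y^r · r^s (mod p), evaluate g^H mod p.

243

157^2 = 24649 ≡ 415
157^4 ≡ 415^2 = 172225 ≡ 279
157^8 ≡ 279^2 = 77841 ≡ 523
157^16 ≡ 523^2 = 273529 ≡ 31
157^32 ≡ 31^2 = 961 ≡ 384
157^64 ≡ 384^2 = 147456 ≡ 321
157^128 ≡ 321^2 = 103041 ≡ 335
157^256 ≡ 335^2 = 112225 ≡ 287
258 = 256 + 2, so 157^258 ≡ 287·415 ≡ 243 (mod 577)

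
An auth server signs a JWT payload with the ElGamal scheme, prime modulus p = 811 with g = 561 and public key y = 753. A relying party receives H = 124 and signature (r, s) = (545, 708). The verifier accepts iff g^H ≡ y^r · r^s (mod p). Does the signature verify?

does not verify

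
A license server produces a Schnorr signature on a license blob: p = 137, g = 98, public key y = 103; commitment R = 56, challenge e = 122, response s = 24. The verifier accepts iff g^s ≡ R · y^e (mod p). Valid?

yes

g^s mod p:
98^24 mod 137 = 119
R · y^e mod p:
103^122 mod 137 = 122
56·122 = 6832 ≡ 119 (mod 137)
119 ≡ 119 (mod 137); signature holds.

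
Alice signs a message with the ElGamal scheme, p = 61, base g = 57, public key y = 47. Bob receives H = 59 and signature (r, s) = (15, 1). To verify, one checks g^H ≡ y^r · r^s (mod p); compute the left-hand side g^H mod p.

57^59 mod 61 = 15

15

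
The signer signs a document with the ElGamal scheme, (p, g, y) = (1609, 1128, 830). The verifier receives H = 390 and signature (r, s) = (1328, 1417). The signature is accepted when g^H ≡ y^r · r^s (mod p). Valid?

Left side g^H mod p:
1128^2 = 1272384 ≡ 1274
1128^4 ≡ 1274^2 = 1623076 ≡ 1204
1128^8 ≡ 1204^2 = 1449616 ≡ 1516
1128^16 ≡ 1516^2 = 2298256 ≡ 604
1128^32 ≡ 604^2 = 364816 ≡ 1182
1128^64 ≡ 1182^2 = 1397124 ≡ 512
1128^128 ≡ 512^2 = 262144 ≡ 1486
1128^256 ≡ 1486^2 = 2208196 ≡ 648
390 = 256 + 128 + 4 + 2, so 1128^390 ≡ 648·1486·1204·1274 ≡ 1014 (mod 1609)
Right side y^r · r^s mod p:
830^2 = 688900 ≡ 248
830^4 ≡ 248^2 = 61504 ≡ 362
830^8 ≡ 362^2 = 131044 ≡ 715
830^16 ≡ 715^2 = 511225 ≡ 1172
830^32 ≡ 1172^2 = 1373584 ≡ 1107
830^64 ≡ 1107^2 = 1225449 ≡ 1000
830^128 ≡ 1000^2 = 1000000 ≡ 811
830^256 ≡ 811^2 = 657721 ≡ 1249
830^512 ≡ 1249^2 = 1560001 ≡ 880
830^1024 ≡ 880^2 = 774400 ≡ 471
1328 = 1024 + 256 + 32 + 16, so 830^1328 ≡ 471·1249·1107·1172 ≡ 1249 (mod 1609)
1328^2 = 1763584 ≡ 120
1328^4 ≡ 120^2 = 14400 ≡ 1528
1328^8 ≡ 1528^2 = 2334784 ≡ 125
1328^16 ≡ 125^2 = 15625 ≡ 1144
1328^32 ≡ 1144^2 = 1308736 ≡ 619
1328^64 ≡ 619^2 = 383161 ≡ 219
1328^128 ≡ 219^2 = 47961 ≡ 1300
1328^256 ≡ 1300^2 = 1690000 ≡ 550
1328^512 ≡ 550^2 = 302500 ≡ 8
1328^1024 ≡ 8^2 = 64
1417 = 1024 + 256 + 128 + 8 + 1, so 1328^1417 ≡ 64·550·1300·125·1328 ≡ 1266 (mod 1609)
1249·1266 = 1581234 ≡ 1196 (mod 1609)
1014 ≠ 1196, so verification fails.

no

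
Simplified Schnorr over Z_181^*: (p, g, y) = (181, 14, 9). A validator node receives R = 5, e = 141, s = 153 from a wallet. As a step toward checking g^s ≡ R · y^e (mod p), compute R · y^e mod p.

9^2 = 81
9^4 ≡ 81^2 = 6561 ≡ 45
9^8 ≡ 45^2 = 2025 ≡ 34
9^16 ≡ 34^2 = 1156 ≡ 70
9^32 ≡ 70^2 = 4900 ≡ 13
9^64 ≡ 13^2 = 169
9^128 ≡ 169^2 = 28561 ≡ 144
141 = 128 + 8 + 4 + 1, so 9^141 ≡ 144·34·45·9 ≡ 25 (mod 181)
R · y^e ≡ 5·25 = 125 ≡ 125 (mod 181)

125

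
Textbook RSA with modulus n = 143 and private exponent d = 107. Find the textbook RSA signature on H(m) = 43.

10

(H(m))^2 ≡ 43^2 = 1849 ≡ 133
(H(m))^4 ≡ 133^2 = 17689 ≡ 100
(H(m))^8 ≡ 100^2 = 10000 ≡ 133
(H(m))^16 ≡ 133^2 = 17689 ≡ 100
(H(m))^32 ≡ 100^2 = 10000 ≡ 133
(H(m))^64 ≡ 133^2 = 17689 ≡ 100
107 = 64 + 32 + 8 + 2 + 1, so (H(m))^107 ≡ 100·133·133·133·43 ≡ 10 (mod 143)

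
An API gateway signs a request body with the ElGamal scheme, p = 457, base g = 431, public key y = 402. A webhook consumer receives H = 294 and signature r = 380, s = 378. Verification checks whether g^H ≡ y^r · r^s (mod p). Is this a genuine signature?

Left side g^H mod p:
Squares mod 457: 431^1≡431, 431^2≡219, 431^4≡433, 431^8≡119, 431^16≡451, 431^32≡36, 431^64≡382, 431^128≡141, 431^256≡230
294 = 256 + 32 + 4 + 2, so 431^294 ≡ 230·36·433·219 ≡ 430 (mod 457)
Right side y^r · r^s mod p:
Squares mod 457: 402^1≡402, 402^2≡283, 402^4≡114, 402^8≡200, 402^16≡241, 402^32≡42, 402^64≡393, 402^128≡440, 402^256≡289
380 = 256 + 64 + 32 + 16 + 8 + 4, so 402^380 ≡ 289·393·42·241·200·114 ≡ 1 (mod 457)
Squares mod 457: 380^1≡380, 380^2≡445, 380^4≡144, 380^8≡171, 380^16≡450, 380^32≡49, 380^64≡116, 380^128≡203, 380^256≡79
378 = 256 + 64 + 32 + 16 + 8 + 2, so 380^378 ≡ 79·116·49·450·171·445 ≡ 430 (mod 457)
1·430 = 430 ≡ 430 (mod 457)
430 ≡ 430 (mod 457), so the signature is genuine.

genuine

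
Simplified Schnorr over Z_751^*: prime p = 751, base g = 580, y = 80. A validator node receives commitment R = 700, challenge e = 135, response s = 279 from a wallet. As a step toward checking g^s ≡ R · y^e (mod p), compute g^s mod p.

580^2 = 336400 ≡ 703
580^4 ≡ 703^2 = 494209 ≡ 51
580^8 ≡ 51^2 = 2601 ≡ 348
580^16 ≡ 348^2 = 121104 ≡ 193
580^32 ≡ 193^2 = 37249 ≡ 450
580^64 ≡ 450^2 = 202500 ≡ 481
580^128 ≡ 481^2 = 231361 ≡ 53
580^256 ≡ 53^2 = 2809 ≡ 556
279 = 256 + 16 + 4 + 2 + 1, so 580^279 ≡ 556·193·51·703·580 ≡ 700 (mod 751)

700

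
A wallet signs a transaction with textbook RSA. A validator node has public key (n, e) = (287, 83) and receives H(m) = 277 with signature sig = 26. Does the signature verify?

does not verify

sig^2 ≡ 26^2 = 676 ≡ 102
sig^4 ≡ 102^2 = 10404 ≡ 72
sig^8 ≡ 72^2 = 5184 ≡ 18
sig^16 ≡ 18^2 = 324 ≡ 37
sig^32 ≡ 37^2 = 1369 ≡ 221
sig^64 ≡ 221^2 = 48841 ≡ 51
83 = 64 + 16 + 2 + 1, so sig^83 ≡ 51·37·102·26 ≡ 192 (mod 287)
192 ≠ 277, so verification fails.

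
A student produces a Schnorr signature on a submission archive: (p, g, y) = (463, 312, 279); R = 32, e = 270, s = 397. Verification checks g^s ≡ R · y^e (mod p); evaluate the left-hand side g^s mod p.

458

Squares mod 463: 312^1≡312, 312^2≡114, 312^4≡32, 312^8≡98, 312^16≡344, 312^32≡271, 312^64≡287, 312^128≡418, 312^256≡173
397 = 256 + 128 + 8 + 4 + 1, so 312^397 ≡ 173·418·98·32·312 ≡ 458 (mod 463)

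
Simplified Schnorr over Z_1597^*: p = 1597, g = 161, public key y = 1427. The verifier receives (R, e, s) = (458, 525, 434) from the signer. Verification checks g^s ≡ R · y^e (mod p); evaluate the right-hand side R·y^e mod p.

1427^2 = 2036329 ≡ 154
1427^4 ≡ 154^2 = 23716 ≡ 1358
1427^8 ≡ 1358^2 = 1844164 ≡ 1226
1427^16 ≡ 1226^2 = 1503076 ≡ 299
1427^32 ≡ 299^2 = 89401 ≡ 1566
1427^64 ≡ 1566^2 = 2452356 ≡ 961
1427^128 ≡ 961^2 = 923521 ≡ 455
1427^256 ≡ 455^2 = 207025 ≡ 1012
1427^512 ≡ 1012^2 = 1024144 ≡ 467
525 = 512 + 8 + 4 + 1, so 1427^525 ≡ 467·1226·1358·1427 ≡ 360 (mod 1597)
R · y^e ≡ 458·360 = 164880 ≡ 389 (mod 1597)

389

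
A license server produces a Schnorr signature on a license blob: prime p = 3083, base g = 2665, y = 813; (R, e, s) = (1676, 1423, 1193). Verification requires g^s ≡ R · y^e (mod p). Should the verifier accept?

accept

g^s mod p:
2665^2 = 7102225 ≡ 2076
2665^4 ≡ 2076^2 = 4309776 ≡ 2825
2665^8 ≡ 2825^2 = 7980625 ≡ 1821
2665^16 ≡ 1821^2 = 3316041 ≡ 1816
2665^32 ≡ 1816^2 = 3297856 ≡ 2129
2665^64 ≡ 2129^2 = 4532641 ≡ 631
2665^128 ≡ 631^2 = 398161 ≡ 454
2665^256 ≡ 454^2 = 206116 ≡ 2638
2665^512 ≡ 2638^2 = 6959044 ≡ 713
2665^1024 ≡ 713^2 = 508369 ≡ 2757
1193 = 1024 + 128 + 32 + 8 + 1, so 2665^1193 ≡ 2757·454·2129·1821·2665 ≡ 3006 (mod 3083)
R · y^e mod p:
813^2 = 660969 ≡ 1207
813^4 ≡ 1207^2 = 1456849 ≡ 1673
813^8 ≡ 1673^2 = 2798929 ≡ 2648
813^16 ≡ 2648^2 = 7011904 ≡ 1162
813^32 ≡ 1162^2 = 1350244 ≡ 2973
813^64 ≡ 2973^2 = 8838729 ≡ 2851
813^128 ≡ 2851^2 = 8128201 ≡ 1413
813^256 ≡ 1413^2 = 1996569 ≡ 1868
813^512 ≡ 1868^2 = 3489424 ≡ 2551
813^1024 ≡ 2551^2 = 6507601 ≡ 2471
1423 = 1024 + 256 + 128 + 8 + 4 + 2 + 1, so 813^1423 ≡ 2471·1868·1413·2648·1673·1207·813 ≡ 859 (mod 3083)
1676·859 = 1439684 ≡ 3006 (mod 3083)
3006 ≡ 3006 (mod 3083); signature holds.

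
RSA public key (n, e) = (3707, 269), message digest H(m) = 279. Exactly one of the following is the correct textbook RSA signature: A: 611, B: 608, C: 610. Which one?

B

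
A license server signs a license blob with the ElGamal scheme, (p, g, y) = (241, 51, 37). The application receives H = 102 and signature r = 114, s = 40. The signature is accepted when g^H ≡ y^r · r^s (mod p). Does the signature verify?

does not verify

Left side g^H mod p:
51^2 = 2601 ≡ 191
51^4 ≡ 191^2 = 36481 ≡ 90
51^8 ≡ 90^2 = 8100 ≡ 147
51^16 ≡ 147^2 = 21609 ≡ 160
51^32 ≡ 160^2 = 25600 ≡ 54
51^64 ≡ 54^2 = 2916 ≡ 24
102 = 64 + 32 + 4 + 2, so 51^102 ≡ 24·54·90·191 ≡ 200 (mod 241)
Right side y^r · r^s mod p:
37^2 = 1369 ≡ 164
37^4 ≡ 164^2 = 26896 ≡ 145
37^8 ≡ 145^2 = 21025 ≡ 58
37^16 ≡ 58^2 = 3364 ≡ 231
37^32 ≡ 231^2 = 53361 ≡ 100
37^64 ≡ 100^2 = 10000 ≡ 119
114 = 64 + 32 + 16 + 2, so 37^114 ≡ 119·100·231·164 ≡ 180 (mod 241)
114^2 = 12996 ≡ 223
114^4 ≡ 223^2 = 49729 ≡ 83
114^8 ≡ 83^2 = 6889 ≡ 141
114^16 ≡ 141^2 = 19881 ≡ 119
114^32 ≡ 119^2 = 14161 ≡ 183
40 = 32 + 8, so 114^40 ≡ 183·141 ≡ 16 (mod 241)
180·16 = 2880 ≡ 229 (mod 241)
200 ≠ 229, so verification fails.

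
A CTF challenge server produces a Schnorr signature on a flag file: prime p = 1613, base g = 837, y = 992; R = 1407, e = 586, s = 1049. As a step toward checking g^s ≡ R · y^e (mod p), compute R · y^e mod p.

1042

992^2 = 984064 ≡ 134
992^4 ≡ 134^2 = 17956 ≡ 213
992^8 ≡ 213^2 = 45369 ≡ 205
992^16 ≡ 205^2 = 42025 ≡ 87
992^32 ≡ 87^2 = 7569 ≡ 1117
992^64 ≡ 1117^2 = 1247689 ≡ 840
992^128 ≡ 840^2 = 705600 ≡ 719
992^256 ≡ 719^2 = 516961 ≡ 801
992^512 ≡ 801^2 = 641601 ≡ 1240
586 = 512 + 64 + 8 + 2, so 992^586 ≡ 1240·840·205·134 ≡ 1467 (mod 1613)
R · y^e ≡ 1407·1467 = 2064069 ≡ 1042 (mod 1613)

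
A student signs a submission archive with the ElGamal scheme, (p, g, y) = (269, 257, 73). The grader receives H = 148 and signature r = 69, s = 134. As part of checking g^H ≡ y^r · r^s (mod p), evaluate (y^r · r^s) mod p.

218

73^69 mod 269 = 51
69^134 mod 269 = 268
y^r · r^s ≡ 51·268 = 13668 ≡ 218 (mod 269)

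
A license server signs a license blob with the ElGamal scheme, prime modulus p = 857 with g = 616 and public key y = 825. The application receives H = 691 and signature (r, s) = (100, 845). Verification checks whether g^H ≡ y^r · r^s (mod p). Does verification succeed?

passes

Left side g^H mod p:
616^2 = 379456 ≡ 662
616^4 ≡ 662^2 = 438244 ≡ 317
616^8 ≡ 317^2 = 100489 ≡ 220
616^16 ≡ 220^2 = 48400 ≡ 408
616^32 ≡ 408^2 = 166464 ≡ 206
616^64 ≡ 206^2 = 42436 ≡ 443
616^128 ≡ 443^2 = 196249 ≡ 853
616^256 ≡ 853^2 = 727609 ≡ 16
616^512 ≡ 16^2 = 256
691 = 512 + 128 + 32 + 16 + 2 + 1, so 616^691 ≡ 256·853·206·408·662·616 ≡ 373 (mod 857)
Right side y^r · r^s mod p:
825^2 = 680625 ≡ 167
825^4 ≡ 167^2 = 27889 ≡ 465
825^8 ≡ 465^2 = 216225 ≡ 261
825^16 ≡ 261^2 = 68121 ≡ 418
825^32 ≡ 418^2 = 174724 ≡ 753
825^64 ≡ 753^2 = 567009 ≡ 532
100 = 64 + 32 + 4, so 825^100 ≡ 532·753·465 ≡ 477 (mod 857)
100^2 = 10000 ≡ 573
100^4 ≡ 573^2 = 328329 ≡ 98
100^8 ≡ 98^2 = 9604 ≡ 177
100^16 ≡ 177^2 = 31329 ≡ 477
100^32 ≡ 477^2 = 227529 ≡ 424
100^64 ≡ 424^2 = 179776 ≡ 663
100^128 ≡ 663^2 = 439569 ≡ 785
100^256 ≡ 785^2 = 616225 ≡ 42
100^512 ≡ 42^2 = 1764 ≡ 50
845 = 512 + 256 + 64 + 8 + 4 + 1, so 100^845 ≡ 50·42·663·177·98·100 ≡ 741 (mod 857)
477·741 = 353457 ≡ 373 (mod 857)
373 ≡ 373 (mod 857), so the signature is genuine.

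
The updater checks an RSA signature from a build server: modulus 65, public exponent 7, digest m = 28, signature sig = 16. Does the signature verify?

does not verify

sig^2 ≡ 16^2 = 256 ≡ 61
sig^4 ≡ 61^2 = 3721 ≡ 16
7 = 4 + 2 + 1, so sig^7 ≡ 16·61·16 ≡ 16 (mod 65)
The recovered value 16 does not match the digest 28.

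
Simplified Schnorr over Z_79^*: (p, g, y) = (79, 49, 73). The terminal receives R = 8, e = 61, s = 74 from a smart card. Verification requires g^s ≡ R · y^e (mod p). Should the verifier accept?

g^s mod p:
49^2 = 2401 ≡ 31
49^4 ≡ 31^2 = 961 ≡ 13
49^8 ≡ 13^2 = 169 ≡ 11
49^16 ≡ 11^2 = 121 ≡ 42
49^32 ≡ 42^2 = 1764 ≡ 26
49^64 ≡ 26^2 = 676 ≡ 44
74 = 64 + 8 + 2, so 49^74 ≡ 44·11·31 ≡ 73 (mod 79)
R · y^e mod p:
73^2 = 5329 ≡ 36
73^4 ≡ 36^2 = 1296 ≡ 32
73^8 ≡ 32^2 = 1024 ≡ 76
73^16 ≡ 76^2 = 5776 ≡ 9
73^32 ≡ 9^2 = 81 ≡ 2
61 = 32 + 16 + 8 + 4 + 1, so 73^61 ≡ 2·9·76·32·73 ≡ 19 (mod 79)
8·19 = 152 ≡ 73 (mod 79)
73 ≡ 73 (mod 79); signature holds.

accept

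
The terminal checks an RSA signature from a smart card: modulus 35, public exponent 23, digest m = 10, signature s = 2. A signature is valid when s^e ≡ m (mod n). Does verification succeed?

fails

s^2 ≡ 2^2 = 4
s^4 ≡ 4^2 = 16
s^8 ≡ 16^2 = 256 ≡ 11
s^16 ≡ 11^2 = 121 ≡ 16
23 = 16 + 4 + 2 + 1, so s^23 ≡ 16·16·4·2 ≡ 18 (mod 35)
The recovered value 18 does not match the digest 10.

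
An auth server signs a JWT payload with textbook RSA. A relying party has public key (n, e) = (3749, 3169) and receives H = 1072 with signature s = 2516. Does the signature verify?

does not verify

Squares mod 3749: s^1≡2516, s^2≡1944, s^4≡144, s^8≡1991, s^16≡1388, s^32≡3307, s^64≡416, s^128≡602, s^256≡2500, s^512≡417, s^1024≡1435, s^2048≡1024
3169 = 2048 + 1024 + 64 + 32 + 1, so s^3169 ≡ 1024·1435·416·3307·2516 ≡ 2677 (mod 3749)
The recovered value 2677 does not match the digest 1072.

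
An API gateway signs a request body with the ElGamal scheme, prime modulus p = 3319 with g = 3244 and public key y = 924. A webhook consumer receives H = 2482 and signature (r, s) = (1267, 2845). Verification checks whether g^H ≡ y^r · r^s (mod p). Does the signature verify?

Left side g^H mod p:
3244^2 = 10523536 ≡ 2306
3244^4 ≡ 2306^2 = 5317636 ≡ 598
3244^8 ≡ 598^2 = 357604 ≡ 2471
3244^16 ≡ 2471^2 = 6105841 ≡ 2200
3244^32 ≡ 2200^2 = 4840000 ≡ 898
3244^64 ≡ 898^2 = 806404 ≡ 3206
3244^128 ≡ 3206^2 = 10278436 ≡ 2812
3244^256 ≡ 2812^2 = 7907344 ≡ 1486
3244^512 ≡ 1486^2 = 2208196 ≡ 1061
3244^1024 ≡ 1061^2 = 1125721 ≡ 580
3244^2048 ≡ 580^2 = 336400 ≡ 1181
2482 = 2048 + 256 + 128 + 32 + 16 + 2, so 3244^2482 ≡ 1181·1486·2812·898·2200·2306 ≡ 1668 (mod 3319)
Right side y^r · r^s mod p:
924^2 = 853776 ≡ 793
924^4 ≡ 793^2 = 628849 ≡ 1558
924^8 ≡ 1558^2 = 2427364 ≡ 1175
924^16 ≡ 1175^2 = 1380625 ≡ 3240
924^32 ≡ 3240^2 = 10497600 ≡ 2922
924^64 ≡ 2922^2 = 8538084 ≡ 1616
924^128 ≡ 1616^2 = 2611456 ≡ 2722
924^256 ≡ 2722^2 = 7409284 ≡ 1276
924^512 ≡ 1276^2 = 1628176 ≡ 1866
924^1024 ≡ 1866^2 = 3481956 ≡ 325
1267 = 1024 + 128 + 64 + 32 + 16 + 2 + 1, so 924^1267 ≡ 325·2722·1616·2922·3240·793·924 ≡ 1788 (mod 3319)
1267^2 = 1605289 ≡ 2212
1267^4 ≡ 2212^2 = 4892944 ≡ 738
1267^8 ≡ 738^2 = 544644 ≡ 328
1267^16 ≡ 328^2 = 107584 ≡ 1376
1267^32 ≡ 1376^2 = 1893376 ≡ 1546
1267^64 ≡ 1546^2 = 2390116 ≡ 436
1267^128 ≡ 436^2 = 190096 ≡ 913
1267^256 ≡ 913^2 = 833569 ≡ 500
1267^512 ≡ 500^2 = 250000 ≡ 1075
1267^1024 ≡ 1075^2 = 1155625 ≡ 613
1267^2048 ≡ 613^2 = 375769 ≡ 722
2845 = 2048 + 512 + 256 + 16 + 8 + 4 + 1, so 1267^2845 ≡ 722·1075·500·1376·328·738·1267 ≡ 2273 (mod 3319)
1788·2273 = 4064124 ≡ 1668 (mod 3319)
1668 ≡ 1668 (mod 3319), so the signature is genuine.

verifies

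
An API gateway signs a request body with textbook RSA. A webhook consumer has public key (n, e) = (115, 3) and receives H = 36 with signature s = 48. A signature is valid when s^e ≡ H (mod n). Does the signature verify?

does not verify

s^2 ≡ 48^2 = 2304 ≡ 4
3 = 2 + 1, so s^3 ≡ 4·48 ≡ 77 (mod 115)
s^3 mod 115 = 77, but H = 36.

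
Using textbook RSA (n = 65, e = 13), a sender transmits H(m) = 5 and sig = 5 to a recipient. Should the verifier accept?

accept

Squares mod 65: sig^1≡5, sig^2≡25, sig^4≡40, sig^8≡40
13 = 8 + 4 + 1, so sig^13 ≡ 40·40·5 ≡ 5 (mod 65)
sig^13 mod 65 = 5 matches H(m).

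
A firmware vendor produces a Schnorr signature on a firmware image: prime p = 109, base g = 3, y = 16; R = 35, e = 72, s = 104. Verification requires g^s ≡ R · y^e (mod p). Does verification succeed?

g^s mod p:
3^104 mod 109 = 35
R · y^e mod p:
16^72 mod 109 = 1
35·1 = 35 ≡ 35 (mod 109)
35 ≡ 35 (mod 109); signature holds.

passes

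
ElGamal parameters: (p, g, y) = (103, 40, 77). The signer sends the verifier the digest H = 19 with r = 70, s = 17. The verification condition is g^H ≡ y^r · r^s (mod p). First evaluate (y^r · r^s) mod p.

45

Squares mod 103: 77^1≡77, 77^2≡58, 77^4≡68, 77^8≡92, 77^16≡18, 77^32≡15, 77^64≡19
70 = 64 + 4 + 2, so 77^70 ≡ 19·68·58 ≡ 55 (mod 103)
Squares mod 103: 70^1≡70, 70^2≡59, 70^4≡82, 70^8≡29, 70^16≡17
17 = 16 + 1, so 70^17 ≡ 17·70 ≡ 57 (mod 103)
y^r · r^s ≡ 55·57 = 3135 ≡ 45 (mod 103)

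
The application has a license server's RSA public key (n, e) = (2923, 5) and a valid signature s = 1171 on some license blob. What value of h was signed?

s^5 mod 2923 = 1667

1667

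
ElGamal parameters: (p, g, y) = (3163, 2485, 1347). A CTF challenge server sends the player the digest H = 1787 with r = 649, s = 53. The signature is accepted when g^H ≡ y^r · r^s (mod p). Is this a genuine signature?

Left side g^H mod p:
2485^2 = 6175225 ≡ 1049
2485^4 ≡ 1049^2 = 1100401 ≡ 2840
2485^8 ≡ 2840^2 = 8065600 ≡ 3113
2485^16 ≡ 3113^2 = 9690769 ≡ 2500
2485^32 ≡ 2500^2 = 6250000 ≡ 3075
2485^64 ≡ 3075^2 = 9455625 ≡ 1418
2485^128 ≡ 1418^2 = 2010724 ≡ 2219
2485^256 ≡ 2219^2 = 4923961 ≡ 2333
2485^512 ≡ 2333^2 = 5442889 ≡ 2529
2485^1024 ≡ 2529^2 = 6395841 ≡ 255
1787 = 1024 + 512 + 128 + 64 + 32 + 16 + 8 + 2 + 1, so 2485^1787 ≡ 255·2529·2219·1418·3075·2500·3113·1049·2485 ≡ 1451 (mod 3163)
Right side y^r · r^s mod p:
1347^2 = 1814409 ≡ 2010
1347^4 ≡ 2010^2 = 4040100 ≡ 949
1347^8 ≡ 949^2 = 900601 ≡ 2309
1347^16 ≡ 2309^2 = 5331481 ≡ 1826
1347^32 ≡ 1826^2 = 3334276 ≡ 474
1347^64 ≡ 474^2 = 224676 ≡ 103
1347^128 ≡ 103^2 = 10609 ≡ 1120
1347^256 ≡ 1120^2 = 1254400 ≡ 1852
1347^512 ≡ 1852^2 = 3429904 ≡ 1212
649 = 512 + 128 + 8 + 1, so 1347^649 ≡ 1212·1120·2309·1347 ≡ 679 (mod 3163)
649^2 = 421201 ≡ 522
649^4 ≡ 522^2 = 272484 ≡ 466
649^8 ≡ 466^2 = 217156 ≡ 2072
649^16 ≡ 2072^2 = 4293184 ≡ 993
649^32 ≡ 993^2 = 986049 ≡ 2356
53 = 32 + 16 + 4 + 1, so 649^53 ≡ 2356·993·466·649 ≡ 2530 (mod 3163)
679·2530 = 1717870 ≡ 361 (mod 3163)
1451 ≠ 361, so verification fails.

forged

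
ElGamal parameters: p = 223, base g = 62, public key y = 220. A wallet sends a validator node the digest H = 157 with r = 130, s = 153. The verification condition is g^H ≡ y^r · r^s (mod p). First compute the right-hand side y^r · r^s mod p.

156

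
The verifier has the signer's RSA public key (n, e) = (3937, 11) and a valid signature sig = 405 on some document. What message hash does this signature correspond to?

1583

sig^11 mod 3937 = 1583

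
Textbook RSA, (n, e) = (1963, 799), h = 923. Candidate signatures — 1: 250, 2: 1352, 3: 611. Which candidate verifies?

2

Candidate 1: Squares mod 1963: 250^1≡250, 250^2≡1647, 250^4≡1706, 250^8≡1270, 250^16≡1277, 250^32≡1439, 250^64≡1719, 250^128≡646, 250^256≡1160, 250^512≡945; 799 = 512 + 256 + 16 + 8 + 4 + 2 + 1, so 250^799 ≡ 945·1160·1277·1270·1706·1647·250 ≡ 1823 (mod 1963)
Candidate 2: Squares mod 1963: 1352^1≡1352, 1352^2≡351, 1352^4≡1495, 1352^8≡1131, 1352^16≡1248, 1352^32≡845, 1352^64≡1456, 1352^128≡1859, 1352^256≡1001, 1352^512≡871; 799 = 512 + 256 + 16 + 8 + 4 + 2 + 1, so 1352^799 ≡ 871·1001·1248·1131·1495·351·1352 ≡ 923 (mod 1963)
  → matches h = 923
Candidate 3: Squares mod 1963: 611^1≡611, 611^2≡351, 611^4≡1495, 611^8≡1131, 611^16≡1248, 611^32≡845, 611^64≡1456, 611^128≡1859, 611^256≡1001, 611^512≡871; 799 = 512 + 256 + 16 + 8 + 4 + 2 + 1, so 611^799 ≡ 871·1001·1248·1131·1495·351·611 ≡ 1040 (mod 1963)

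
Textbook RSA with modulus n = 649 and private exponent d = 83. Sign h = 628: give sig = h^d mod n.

111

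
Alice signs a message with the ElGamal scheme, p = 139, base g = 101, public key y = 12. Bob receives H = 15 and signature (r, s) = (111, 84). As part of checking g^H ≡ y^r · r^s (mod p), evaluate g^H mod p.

Squares mod 139: 101^1≡101, 101^2≡54, 101^4≡136, 101^8≡9
15 = 8 + 4 + 2 + 1, so 101^15 ≡ 9·136·54·101 ≡ 82 (mod 139)

82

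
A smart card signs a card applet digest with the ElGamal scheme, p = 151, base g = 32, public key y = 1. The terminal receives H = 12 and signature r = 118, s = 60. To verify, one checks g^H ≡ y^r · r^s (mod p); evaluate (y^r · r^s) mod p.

1^2 = 1
1^4 ≡ 1^2 = 1
1^8 ≡ 1^2 = 1
1^16 ≡ 1^2 = 1
1^32 ≡ 1^2 = 1
1^64 ≡ 1^2 = 1
118 = 64 + 32 + 16 + 4 + 2, so 1^118 ≡ 1·1·1·1·1 ≡ 1 (mod 151)
118^2 = 13924 ≡ 32
118^4 ≡ 32^2 = 1024 ≡ 118
118^8 ≡ 118^2 = 13924 ≡ 32
118^16 ≡ 32^2 = 1024 ≡ 118
118^32 ≡ 118^2 = 13924 ≡ 32
60 = 32 + 16 + 8 + 4, so 118^60 ≡ 32·118·32·118 ≡ 1 (mod 151)
y^r · r^s ≡ 1·1 = 1 ≡ 1 (mod 151)

1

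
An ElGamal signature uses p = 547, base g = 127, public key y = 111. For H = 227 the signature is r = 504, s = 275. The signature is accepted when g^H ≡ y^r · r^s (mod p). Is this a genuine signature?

forged

Left side g^H mod p:
127^2 = 16129 ≡ 266
127^4 ≡ 266^2 = 70756 ≡ 193
127^8 ≡ 193^2 = 37249 ≡ 53
127^16 ≡ 53^2 = 2809 ≡ 74
127^32 ≡ 74^2 = 5476 ≡ 6
127^64 ≡ 6^2 = 36
127^128 ≡ 36^2 = 1296 ≡ 202
227 = 128 + 64 + 32 + 2 + 1, so 127^227 ≡ 202·36·6·266·127 ≡ 486 (mod 547)
Right side y^r · r^s mod p:
111^2 = 12321 ≡ 287
111^4 ≡ 287^2 = 82369 ≡ 319
111^8 ≡ 319^2 = 101761 ≡ 19
111^16 ≡ 19^2 = 361
111^32 ≡ 361^2 = 130321 ≡ 135
111^64 ≡ 135^2 = 18225 ≡ 174
111^128 ≡ 174^2 = 30276 ≡ 191
111^256 ≡ 191^2 = 36481 ≡ 379
504 = 256 + 128 + 64 + 32 + 16 + 8, so 111^504 ≡ 379·191·174·135·361·19 ≡ 46 (mod 547)
504^2 = 254016 ≡ 208
504^4 ≡ 208^2 = 43264 ≡ 51
504^8 ≡ 51^2 = 2601 ≡ 413
504^16 ≡ 413^2 = 170569 ≡ 452
504^32 ≡ 452^2 = 204304 ≡ 273
504^64 ≡ 273^2 = 74529 ≡ 137
504^128 ≡ 137^2 = 18769 ≡ 171
504^256 ≡ 171^2 = 29241 ≡ 250
275 = 256 + 16 + 2 + 1, so 504^275 ≡ 250·452·208·504 ≡ 208 (mod 547)
46·208 = 9568 ≡ 269 (mod 547)
486 ≠ 269, so verification fails.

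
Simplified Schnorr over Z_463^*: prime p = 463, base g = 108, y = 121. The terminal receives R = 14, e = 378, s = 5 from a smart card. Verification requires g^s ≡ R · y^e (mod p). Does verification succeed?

g^s mod p:
108^2 = 11664 ≡ 89
108^4 ≡ 89^2 = 7921 ≡ 50
5 = 4 + 1, so 108^5 ≡ 50·108 ≡ 307 (mod 463)
R · y^e mod p:
121^2 = 14641 ≡ 288
121^4 ≡ 288^2 = 82944 ≡ 67
121^8 ≡ 67^2 = 4489 ≡ 322
121^16 ≡ 322^2 = 103684 ≡ 435
121^32 ≡ 435^2 = 189225 ≡ 321
121^64 ≡ 321^2 = 103041 ≡ 255
121^128 ≡ 255^2 = 65025 ≡ 205
121^256 ≡ 205^2 = 42025 ≡ 355
378 = 256 + 64 + 32 + 16 + 8 + 2, so 121^378 ≡ 355·255·321·435·322·288 ≡ 55 (mod 463)
14·55 = 770 ≡ 307 (mod 463)
307 ≡ 307 (mod 463); signature holds.

passes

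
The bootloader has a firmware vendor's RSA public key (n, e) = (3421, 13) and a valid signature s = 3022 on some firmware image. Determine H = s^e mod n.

1711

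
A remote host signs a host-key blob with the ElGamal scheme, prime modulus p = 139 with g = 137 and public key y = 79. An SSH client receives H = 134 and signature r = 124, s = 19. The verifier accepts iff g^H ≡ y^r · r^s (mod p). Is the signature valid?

Left side g^H mod p:
137^2 = 18769 ≡ 4
137^4 ≡ 4^2 = 16
137^8 ≡ 16^2 = 256 ≡ 117
137^16 ≡ 117^2 = 13689 ≡ 67
137^32 ≡ 67^2 = 4489 ≡ 41
137^64 ≡ 41^2 = 1681 ≡ 13
137^128 ≡ 13^2 = 169 ≡ 30
134 = 128 + 4 + 2, so 137^134 ≡ 30·16·4 ≡ 113 (mod 139)
Right side y^r · r^s mod p:
79^2 = 6241 ≡ 125
79^4 ≡ 125^2 = 15625 ≡ 57
79^8 ≡ 57^2 = 3249 ≡ 52
79^16 ≡ 52^2 = 2704 ≡ 63
79^32 ≡ 63^2 = 3969 ≡ 77
79^64 ≡ 77^2 = 5929 ≡ 91
124 = 64 + 32 + 16 + 8 + 4, so 79^124 ≡ 91·77·63·52·57 ≡ 77 (mod 139)
124^2 = 15376 ≡ 86
124^4 ≡ 86^2 = 7396 ≡ 29
124^8 ≡ 29^2 = 841 ≡ 7
124^16 ≡ 7^2 = 49
19 = 16 + 2 + 1, so 124^19 ≡ 49·86·124 ≡ 35 (mod 139)
77·35 = 2695 ≡ 54 (mod 139)
113 ≠ 54, so verification fails.

invalid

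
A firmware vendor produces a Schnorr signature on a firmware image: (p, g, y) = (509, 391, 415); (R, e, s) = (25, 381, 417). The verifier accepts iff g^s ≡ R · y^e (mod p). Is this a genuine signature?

g^s mod p:
Squares mod 509: 391^1≡391, 391^2≡181, 391^4≡185, 391^8≡122, 391^16≡123, 391^32≡368, 391^64≡30, 391^128≡391, 391^256≡181
417 = 256 + 128 + 32 + 1, so 391^417 ≡ 181·391·368·391 ≡ 383 (mod 509)
R · y^e mod p:
Squares mod 509: 415^1≡415, 415^2≡183, 415^4≡404, 415^8≡336, 415^16≡407, 415^32≡224, 415^64≡294, 415^128≡415, 415^256≡183
381 = 256 + 64 + 32 + 16 + 8 + 4 + 1, so 415^381 ≡ 183·294·224·407·336·404·415 ≡ 1 (mod 509)
25·1 = 25 ≡ 25 (mod 509)
383 ≠ 25; the check fails.

forged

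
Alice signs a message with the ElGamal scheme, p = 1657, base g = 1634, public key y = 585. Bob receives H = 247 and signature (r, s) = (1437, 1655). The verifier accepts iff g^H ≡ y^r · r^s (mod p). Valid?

Left side g^H mod p:
Squares mod 1657: 1634^1≡1634, 1634^2≡529, 1634^4≡1465, 1634^8≡410, 1634^16≡743, 1634^32≡268, 1634^64≡573, 1634^128≡243
247 = 128 + 64 + 32 + 16 + 4 + 2 + 1, so 1634^247 ≡ 243·573·268·743·1465·529·1634 ≡ 371 (mod 1657)
Right side y^r · r^s mod p:
Squares mod 1657: 585^1≡585, 585^2≡883, 585^4≡899, 585^8≡1242, 585^16≡1554, 585^32≡667, 585^64≡813, 585^128≡1483, 585^256≡450, 585^512≡346, 585^1024≡412
1437 = 1024 + 256 + 128 + 16 + 8 + 4 + 1, so 585^1437 ≡ 412·450·1483·1554·1242·899·585 ≡ 1230 (mod 1657)
Squares mod 1657: 1437^1≡1437, 1437^2≡347, 1437^4≡1105, 1437^8≡1473, 1437^16≡716, 1437^32≡643, 1437^64≡856, 1437^128≡342, 1437^256≡974, 1437^512≡872, 1437^1024≡1478
1655 = 1024 + 512 + 64 + 32 + 16 + 4 + 2 + 1, so 1437^1655 ≡ 1478·872·856·643·716·1105·347·1437 ≡ 1303 (mod 1657)
1230·1303 = 1602690 ≡ 371 (mod 1657)
371 ≡ 371 (mod 1657), so the signature is genuine.

yes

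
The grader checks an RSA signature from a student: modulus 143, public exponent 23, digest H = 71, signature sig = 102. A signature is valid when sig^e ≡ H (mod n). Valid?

sig^2 ≡ 102^2 = 10404 ≡ 108
sig^4 ≡ 108^2 = 11664 ≡ 81
sig^8 ≡ 81^2 = 6561 ≡ 126
sig^16 ≡ 126^2 = 15876 ≡ 3
23 = 16 + 4 + 2 + 1, so sig^23 ≡ 3·81·108·102 ≡ 71 (mod 143)
sig^23 mod 143 = 71 matches H.

yes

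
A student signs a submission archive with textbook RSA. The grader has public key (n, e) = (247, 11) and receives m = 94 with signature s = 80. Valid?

Squares mod 247: s^1≡80, s^2≡225, s^4≡237, s^8≡100
11 = 8 + 2 + 1, so s^11 ≡ 100·225·80 ≡ 111 (mod 247)
111 ≠ 94, so verification fails.

no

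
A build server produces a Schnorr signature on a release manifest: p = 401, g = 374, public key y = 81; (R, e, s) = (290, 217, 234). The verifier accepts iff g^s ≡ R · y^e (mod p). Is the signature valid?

invalid

g^s mod p:
374^2 = 139876 ≡ 328
374^4 ≡ 328^2 = 107584 ≡ 116
374^8 ≡ 116^2 = 13456 ≡ 223
374^16 ≡ 223^2 = 49729 ≡ 5
374^32 ≡ 5^2 = 25
374^64 ≡ 25^2 = 625 ≡ 224
374^128 ≡ 224^2 = 50176 ≡ 51
234 = 128 + 64 + 32 + 8 + 2, so 374^234 ≡ 51·224·25·223·328 ≡ 221 (mod 401)
R · y^e mod p:
81^2 = 6561 ≡ 145
81^4 ≡ 145^2 = 21025 ≡ 173
81^8 ≡ 173^2 = 29929 ≡ 255
81^16 ≡ 255^2 = 65025 ≡ 63
81^32 ≡ 63^2 = 3969 ≡ 360
81^64 ≡ 360^2 = 129600 ≡ 77
81^128 ≡ 77^2 = 5929 ≡ 315
217 = 128 + 64 + 16 + 8 + 1, so 81^217 ≡ 315·77·63·255·81 ≡ 291 (mod 401)
290·291 = 84390 ≡ 180 (mod 401)
221 ≠ 180; the check fails.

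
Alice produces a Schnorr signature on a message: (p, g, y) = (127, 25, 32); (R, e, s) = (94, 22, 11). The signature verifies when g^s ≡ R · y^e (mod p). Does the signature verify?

does not verify

g^s mod p:
25^2 = 625 ≡ 117
25^4 ≡ 117^2 = 13689 ≡ 100
25^8 ≡ 100^2 = 10000 ≡ 94
11 = 8 + 2 + 1, so 25^11 ≡ 94·117·25 ≡ 122 (mod 127)
R · y^e mod p:
32^2 = 1024 ≡ 8
32^4 ≡ 8^2 = 64
32^8 ≡ 64^2 = 4096 ≡ 32
32^16 ≡ 32^2 = 1024 ≡ 8
22 = 16 + 4 + 2, so 32^22 ≡ 8·64·8 ≡ 32 (mod 127)
94·32 = 3008 ≡ 87 (mod 127)
122 ≠ 87; the check fails.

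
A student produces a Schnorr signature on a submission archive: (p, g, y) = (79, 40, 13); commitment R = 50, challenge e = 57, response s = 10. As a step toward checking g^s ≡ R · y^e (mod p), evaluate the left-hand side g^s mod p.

26

Squares mod 79: 40^1≡40, 40^2≡20, 40^4≡5, 40^8≡25
10 = 8 + 2, so 40^10 ≡ 25·20 ≡ 26 (mod 79)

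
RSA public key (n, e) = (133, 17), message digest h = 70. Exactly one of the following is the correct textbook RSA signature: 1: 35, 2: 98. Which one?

2

Candidate 1: 35^2 = 1225 ≡ 28; 35^4 ≡ 28^2 = 784 ≡ 119; 35^8 ≡ 119^2 = 14161 ≡ 63; 35^16 ≡ 63^2 = 3969 ≡ 112; 17 = 16 + 1, so 35^17 ≡ 112·35 ≡ 63 (mod 133)
Candidate 2: 98^2 = 9604 ≡ 28; 98^4 ≡ 28^2 = 784 ≡ 119; 98^8 ≡ 119^2 = 14161 ≡ 63; 98^16 ≡ 63^2 = 3969 ≡ 112; 17 = 16 + 1, so 98^17 ≡ 112·98 ≡ 70 (mod 133)
  → matches h = 70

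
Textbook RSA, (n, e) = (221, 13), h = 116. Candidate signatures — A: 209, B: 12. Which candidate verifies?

Candidate A: Squares mod 221: 209^1≡209, 209^2≡144, 209^4≡183, 209^8≡118; 13 = 8 + 4 + 1, so 209^13 ≡ 118·183·209 ≡ 105 (mod 221)
Candidate B: Squares mod 221: 12^1≡12, 12^2≡144, 12^4≡183, 12^8≡118; 13 = 8 + 4 + 1, so 12^13 ≡ 118·183·12 ≡ 116 (mod 221)
  → matches h = 116

B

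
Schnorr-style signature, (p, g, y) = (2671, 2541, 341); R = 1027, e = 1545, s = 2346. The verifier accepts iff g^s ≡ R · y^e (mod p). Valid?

g^s mod p:
2541^2 = 6456681 ≡ 874
2541^4 ≡ 874^2 = 763876 ≡ 2641
2541^8 ≡ 2641^2 = 6974881 ≡ 900
2541^16 ≡ 900^2 = 810000 ≡ 687
2541^32 ≡ 687^2 = 471969 ≡ 1873
2541^64 ≡ 1873^2 = 3508129 ≡ 1106
2541^128 ≡ 1106^2 = 1223236 ≡ 2589
2541^256 ≡ 2589^2 = 6702921 ≡ 1382
2541^512 ≡ 1382^2 = 1909924 ≡ 159
2541^1024 ≡ 159^2 = 25281 ≡ 1242
2541^2048 ≡ 1242^2 = 1542564 ≡ 1397
2346 = 2048 + 256 + 32 + 8 + 2, so 2541^2346 ≡ 1397·1382·1873·900·874 ≡ 1261 (mod 2671)
R · y^e mod p:
341^2 = 116281 ≡ 1428
341^4 ≡ 1428^2 = 2039184 ≡ 1211
341^8 ≡ 1211^2 = 1466521 ≡ 142
341^16 ≡ 142^2 = 20164 ≡ 1467
341^32 ≡ 1467^2 = 2152089 ≡ 1934
341^64 ≡ 1934^2 = 3740356 ≡ 956
341^128 ≡ 956^2 = 913936 ≡ 454
341^256 ≡ 454^2 = 206116 ≡ 449
341^512 ≡ 449^2 = 201601 ≡ 1276
341^1024 ≡ 1276^2 = 1628176 ≡ 1537
1545 = 1024 + 512 + 8 + 1, so 341^1545 ≡ 1537·1276·142·341 ≡ 2393 (mod 2671)
1027·2393 = 2457611 ≡ 291 (mod 2671)
1261 ≠ 291; the check fails.

no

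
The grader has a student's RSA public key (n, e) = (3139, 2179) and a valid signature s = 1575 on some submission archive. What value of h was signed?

1421

Squares mod 3139: s^1≡1575, s^2≡815, s^4≡1896, s^8≡661, s^16≡600, s^32≡2154, s^64≡274, s^128≡2879, s^256≡1681, s^512≡661, s^1024≡600, s^2048≡2154
2179 = 2048 + 128 + 2 + 1, so s^2179 ≡ 2154·2879·815·1575 ≡ 1421 (mod 3139)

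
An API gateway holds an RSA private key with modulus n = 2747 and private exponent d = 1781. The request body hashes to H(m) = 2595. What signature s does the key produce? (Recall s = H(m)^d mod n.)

562

(H(m))^2 ≡ 2595^2 = 6734025 ≡ 1128
(H(m))^4 ≡ 1128^2 = 1272384 ≡ 523
(H(m))^8 ≡ 523^2 = 273529 ≡ 1576
(H(m))^16 ≡ 1576^2 = 2483776 ≡ 488
(H(m))^32 ≡ 488^2 = 238144 ≡ 1902
(H(m))^64 ≡ 1902^2 = 3617604 ≡ 2552
(H(m))^128 ≡ 2552^2 = 6512704 ≡ 2314
(H(m))^256 ≡ 2314^2 = 5354596 ≡ 693
(H(m))^512 ≡ 693^2 = 480249 ≡ 2271
(H(m))^1024 ≡ 2271^2 = 5157441 ≡ 1322
1781 = 1024 + 512 + 128 + 64 + 32 + 16 + 4 + 1, so (H(m))^1781 ≡ 1322·2271·2314·2552·1902·488·523·2595 ≡ 562 (mod 2747)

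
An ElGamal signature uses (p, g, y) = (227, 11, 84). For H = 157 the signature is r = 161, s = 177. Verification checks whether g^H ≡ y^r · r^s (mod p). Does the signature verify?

does not verify

Left side g^H mod p:
11^2 = 121
11^4 ≡ 121^2 = 14641 ≡ 113
11^8 ≡ 113^2 = 12769 ≡ 57
11^16 ≡ 57^2 = 3249 ≡ 71
11^32 ≡ 71^2 = 5041 ≡ 47
11^64 ≡ 47^2 = 2209 ≡ 166
11^128 ≡ 166^2 = 27556 ≡ 89
157 = 128 + 16 + 8 + 4 + 1, so 11^157 ≡ 89·71·57·113·11 ≡ 136 (mod 227)
Right side y^r · r^s mod p:
84^2 = 7056 ≡ 19
84^4 ≡ 19^2 = 361 ≡ 134
84^8 ≡ 134^2 = 17956 ≡ 23
84^16 ≡ 23^2 = 529 ≡ 75
84^32 ≡ 75^2 = 5625 ≡ 177
84^64 ≡ 177^2 = 31329 ≡ 3
84^128 ≡ 3^2 = 9
161 = 128 + 32 + 1, so 84^161 ≡ 9·177·84 ≡ 109 (mod 227)
161^2 = 25921 ≡ 43
161^4 ≡ 43^2 = 1849 ≡ 33
161^8 ≡ 33^2 = 1089 ≡ 181
161^16 ≡ 181^2 = 32761 ≡ 73
161^32 ≡ 73^2 = 5329 ≡ 108
161^64 ≡ 108^2 = 11664 ≡ 87
161^128 ≡ 87^2 = 7569 ≡ 78
177 = 128 + 32 + 16 + 1, so 161^177 ≡ 78·108·73·161 ≡ 87 (mod 227)
109·87 = 9483 ≡ 176 (mod 227)
136 ≠ 176, so verification fails.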